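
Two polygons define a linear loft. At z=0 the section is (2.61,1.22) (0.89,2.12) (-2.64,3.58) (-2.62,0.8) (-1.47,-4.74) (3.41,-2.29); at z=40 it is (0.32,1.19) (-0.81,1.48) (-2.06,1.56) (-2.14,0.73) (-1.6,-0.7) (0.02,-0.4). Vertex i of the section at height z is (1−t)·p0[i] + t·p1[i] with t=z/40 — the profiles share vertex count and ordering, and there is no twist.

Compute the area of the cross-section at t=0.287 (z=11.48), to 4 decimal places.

Cross-section at t=0.287: each vertex is (1-t)·p0[i] + t·p1[i].
  v1: (1-0.287)·(2.61,1.22) + 0.287·(0.32,1.19) = (1.9528,1.2114)
  v2: (1-0.287)·(0.89,2.12) + 0.287·(-0.81,1.48) = (0.4021,1.9363)
  v3: (1-0.287)·(-2.64,3.58) + 0.287·(-2.06,1.56) = (-2.4735,3.0003)
  v4: (1-0.287)·(-2.62,0.8) + 0.287·(-2.14,0.73) = (-2.4822,0.7799)
  v5: (1-0.287)·(-1.47,-4.74) + 0.287·(-1.6,-0.7) = (-1.5073,-3.5805)
  v6: (1-0.287)·(3.41,-2.29) + 0.287·(0.02,-0.4) = (2.4371,-1.7476)
Shoelace sum Σ(x_i·y_{i+1} − x_{i+1}·y_i):
  i=1: 1.9528·1.9363 − 0.4021·1.2114 = +3.2941 (running +3.2941)
  i=2: 0.4021·3.0003 − -2.4735·1.9363 = +5.9960 (running +9.2901)
  i=3: -2.4735·0.7799 − -2.4822·3.0003 = +5.5182 (running +14.8083)
  i=4: -2.4822·-3.5805 − -1.5073·0.7799 = +10.0633 (running +24.8716)
  i=5: -1.5073·-1.7476 − 2.4371·-3.5805 = +11.3601 (running +36.2317)
  i=6: 2.4371·1.2114 − 1.9528·-1.7476 = +6.3648 (running +42.5965)
Area = |Σ|/2 = |42.5965|/2 = 21.2983

Area at t=0.287: 21.2983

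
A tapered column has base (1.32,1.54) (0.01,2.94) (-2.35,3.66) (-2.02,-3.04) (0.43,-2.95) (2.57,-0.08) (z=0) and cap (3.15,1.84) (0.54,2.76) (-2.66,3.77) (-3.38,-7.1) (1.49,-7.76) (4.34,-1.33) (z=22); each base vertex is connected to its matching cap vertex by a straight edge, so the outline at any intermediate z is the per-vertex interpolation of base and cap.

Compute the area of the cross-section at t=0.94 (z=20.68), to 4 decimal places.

Cross-section at t=0.94: each vertex is (1-t)·p0[i] + t·p1[i].
  v1: (1-0.94)·(1.32,1.54) + 0.94·(3.15,1.84) = (3.0402,1.8220)
  v2: (1-0.94)·(0.01,2.94) + 0.94·(0.54,2.76) = (0.5082,2.7708)
  v3: (1-0.94)·(-2.35,3.66) + 0.94·(-2.66,3.77) = (-2.6414,3.7634)
  v4: (1-0.94)·(-2.02,-3.04) + 0.94·(-3.38,-7.1) = (-3.2984,-6.8564)
  v5: (1-0.94)·(0.43,-2.95) + 0.94·(1.49,-7.76) = (1.4264,-7.4714)
  v6: (1-0.94)·(2.57,-0.08) + 0.94·(4.34,-1.33) = (4.2338,-1.2550)
Shoelace sum Σ(x_i·y_{i+1} − x_{i+1}·y_i):
  i=1: 3.0402·2.7708 − 0.5082·1.8220 = +7.4978 (running +7.4978)
  i=2: 0.5082·3.7634 − -2.6414·2.7708 = +9.2314 (running +16.7292)
  i=3: -2.6414·-6.8564 − -3.2984·3.7634 = +30.5237 (running +47.2529)
  i=4: -3.2984·-7.4714 − 1.4264·-6.8564 = +34.4236 (running +81.6765)
  i=5: 1.4264·-1.2550 − 4.2338·-7.4714 = +29.8423 (running +111.5188)
  i=6: 4.2338·1.8220 − 3.0402·-1.2550 = +11.5294 (running +123.0482)
Area = |Σ|/2 = |123.0482|/2 = 61.5241

Area at t=0.94: 61.5241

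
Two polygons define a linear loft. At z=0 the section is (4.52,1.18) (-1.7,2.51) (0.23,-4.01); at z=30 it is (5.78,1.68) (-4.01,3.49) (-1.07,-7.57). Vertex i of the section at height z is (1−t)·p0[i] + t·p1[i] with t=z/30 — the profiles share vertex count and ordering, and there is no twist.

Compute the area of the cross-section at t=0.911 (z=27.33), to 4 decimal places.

Area at t=0.911: 47.9495

Cross-section at t=0.911: each vertex is (1-t)·p0[i] + t·p1[i].
  v1: (1-0.911)·(4.52,1.18) + 0.911·(5.78,1.68) = (5.6679,1.6355)
  v2: (1-0.911)·(-1.7,2.51) + 0.911·(-4.01,3.49) = (-3.8044,3.4028)
  v3: (1-0.911)·(0.23,-4.01) + 0.911·(-1.07,-7.57) = (-0.9543,-7.2532)
Shoelace sum Σ(x_i·y_{i+1} − x_{i+1}·y_i):
  i=1: 5.6679·3.4028 − -3.8044·1.6355 = +25.5086 (running +25.5086)
  i=2: -3.8044·-7.2532 − -0.9543·3.4028 = +30.8413 (running +56.3499)
  i=3: -0.9543·1.6355 − 5.6679·-7.2532 = +39.5491 (running +95.8990)
Area = |Σ|/2 = |95.8990|/2 = 47.9495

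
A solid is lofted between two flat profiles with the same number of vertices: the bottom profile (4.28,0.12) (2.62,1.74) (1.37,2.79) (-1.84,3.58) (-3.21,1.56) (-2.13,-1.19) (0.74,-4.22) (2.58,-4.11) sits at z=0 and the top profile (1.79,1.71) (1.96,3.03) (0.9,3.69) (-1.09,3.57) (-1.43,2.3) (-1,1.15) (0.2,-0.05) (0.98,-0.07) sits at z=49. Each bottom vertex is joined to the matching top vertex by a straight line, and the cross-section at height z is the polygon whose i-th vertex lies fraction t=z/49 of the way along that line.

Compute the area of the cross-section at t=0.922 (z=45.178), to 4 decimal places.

Area at t=0.922: 10.8111

Cross-section at t=0.922: each vertex is (1-t)·p0[i] + t·p1[i].
  v1: (1-0.922)·(4.28,0.12) + 0.922·(1.79,1.71) = (1.9842,1.5860)
  v2: (1-0.922)·(2.62,1.74) + 0.922·(1.96,3.03) = (2.0115,2.9294)
  v3: (1-0.922)·(1.37,2.79) + 0.922·(0.9,3.69) = (0.9367,3.6198)
  v4: (1-0.922)·(-1.84,3.58) + 0.922·(-1.09,3.57) = (-1.1485,3.5708)
  v5: (1-0.922)·(-3.21,1.56) + 0.922·(-1.43,2.3) = (-1.5688,2.2423)
  v6: (1-0.922)·(-2.13,-1.19) + 0.922·(-1,1.15) = (-1.0881,0.9675)
  v7: (1-0.922)·(0.74,-4.22) + 0.922·(0.2,-0.05) = (0.2421,-0.3753)
  v8: (1-0.922)·(2.58,-4.11) + 0.922·(0.98,-0.07) = (1.1048,-0.3851)
Shoelace sum Σ(x_i·y_{i+1} − x_{i+1}·y_i):
  i=1: 1.9842·2.9294 − 2.0115·1.5860 = +2.6224 (running +2.6224)
  i=2: 2.0115·3.6198 − 0.9367·2.9294 = +4.5373 (running +7.1597)
  i=3: 0.9367·3.5708 − -1.1485·3.6198 = +7.5019 (running +14.6616)
  i=4: -1.1485·2.2423 − -1.5688·3.5708 = +3.0267 (running +17.6884)
  i=5: -1.5688·0.9675 − -1.0881·2.2423 = +0.9221 (running +18.6105)
  i=6: -1.0881·-0.3753 − 0.2421·0.9675 = +0.1741 (running +18.7845)
  i=7: 0.2421·-0.3851 − 1.1048·-0.3753 = +0.3213 (running +19.1059)
  i=8: 1.1048·1.5860 − 1.9842·-0.3851 = +2.5164 (running +21.6222)
Area = |Σ|/2 = |21.6222|/2 = 10.8111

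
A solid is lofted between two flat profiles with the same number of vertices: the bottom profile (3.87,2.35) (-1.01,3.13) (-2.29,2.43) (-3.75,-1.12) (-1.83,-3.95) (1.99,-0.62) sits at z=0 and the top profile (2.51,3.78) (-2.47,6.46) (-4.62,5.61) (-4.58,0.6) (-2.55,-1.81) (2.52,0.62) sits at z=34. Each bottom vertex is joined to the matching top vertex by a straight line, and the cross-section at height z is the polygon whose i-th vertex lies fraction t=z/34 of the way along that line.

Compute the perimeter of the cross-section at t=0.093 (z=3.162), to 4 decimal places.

Cross-section at t=0.093: each vertex is (1-t)·p0[i] + t·p1[i].
  v1: (1-0.093)·(3.87,2.35) + 0.093·(2.51,3.78) = (3.7435,2.4830)
  v2: (1-0.093)·(-1.01,3.13) + 0.093·(-2.47,6.46) = (-1.1458,3.4397)
  v3: (1-0.093)·(-2.29,2.43) + 0.093·(-4.62,5.61) = (-2.5067,2.7257)
  v4: (1-0.093)·(-3.75,-1.12) + 0.093·(-4.58,0.6) = (-3.8272,-0.9600)
  v5: (1-0.093)·(-1.83,-3.95) + 0.093·(-2.55,-1.81) = (-1.8970,-3.7510)
  v6: (1-0.093)·(1.99,-0.62) + 0.093·(2.52,0.62) = (2.0393,-0.5047)
Perimeter = Σ |v_{i+1} − v_i|:
  edge 1→2: √(-4.8893² + 0.9567²) = 4.9820 (running 4.9820)
  edge 2→3: √(-1.3609² + -0.7139²) = 1.5368 (running 6.5188)
  edge 3→4: √(-1.3205² + -3.6858²) = 3.9152 (running 10.4340)
  edge 4→5: √(1.9302² + -2.7909²) = 3.3934 (running 13.8274)
  edge 5→6: √(3.9363² + 3.2463²) = 5.1022 (running 18.9296)
  edge 6→1: √(1.7042² + 2.9877²) = 3.4396 (running 22.3692)
Perimeter = 22.3692

Perimeter at t=0.093: 22.3692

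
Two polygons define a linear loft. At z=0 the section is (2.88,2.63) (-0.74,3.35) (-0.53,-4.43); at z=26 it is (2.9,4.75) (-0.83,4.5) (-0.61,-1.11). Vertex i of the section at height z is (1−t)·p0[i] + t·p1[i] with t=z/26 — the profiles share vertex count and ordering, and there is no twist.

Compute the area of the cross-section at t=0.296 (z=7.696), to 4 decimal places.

Area at t=0.296: 12.9893

Cross-section at t=0.296: each vertex is (1-t)·p0[i] + t·p1[i].
  v1: (1-0.296)·(2.88,2.63) + 0.296·(2.9,4.75) = (2.8859,3.2575)
  v2: (1-0.296)·(-0.74,3.35) + 0.296·(-0.83,4.5) = (-0.7666,3.6904)
  v3: (1-0.296)·(-0.53,-4.43) + 0.296·(-0.61,-1.11) = (-0.5537,-3.4473)
Shoelace sum Σ(x_i·y_{i+1} − x_{i+1}·y_i):
  i=1: 2.8859·3.6904 − -0.7666·3.2575 = +13.1475 (running +13.1475)
  i=2: -0.7666·-3.4473 − -0.5537·3.6904 = +4.6861 (running +17.8337)
  i=3: -0.5537·3.2575 − 2.8859·-3.4473 = +8.1450 (running +25.9786)
Area = |Σ|/2 = |25.9786|/2 = 12.9893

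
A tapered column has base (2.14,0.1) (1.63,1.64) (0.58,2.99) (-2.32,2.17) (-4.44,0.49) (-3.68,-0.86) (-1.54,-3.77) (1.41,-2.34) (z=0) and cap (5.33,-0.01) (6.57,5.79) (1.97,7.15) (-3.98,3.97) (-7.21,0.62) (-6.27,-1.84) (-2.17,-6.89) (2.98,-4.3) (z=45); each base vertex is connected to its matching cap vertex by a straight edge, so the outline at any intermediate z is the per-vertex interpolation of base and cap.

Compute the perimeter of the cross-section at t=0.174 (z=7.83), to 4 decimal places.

Cross-section at t=0.174: each vertex is (1-t)·p0[i] + t·p1[i].
  v1: (1-0.174)·(2.14,0.1) + 0.174·(5.33,-0.01) = (2.6951,0.0809)
  v2: (1-0.174)·(1.63,1.64) + 0.174·(6.57,5.79) = (2.4896,2.3621)
  v3: (1-0.174)·(0.58,2.99) + 0.174·(1.97,7.15) = (0.8219,3.7138)
  v4: (1-0.174)·(-2.32,2.17) + 0.174·(-3.98,3.97) = (-2.6088,2.4832)
  v5: (1-0.174)·(-4.44,0.49) + 0.174·(-7.21,0.62) = (-4.9220,0.5126)
  v6: (1-0.174)·(-3.68,-0.86) + 0.174·(-6.27,-1.84) = (-4.1307,-1.0305)
  v7: (1-0.174)·(-1.54,-3.77) + 0.174·(-2.17,-6.89) = (-1.6496,-4.3129)
  v8: (1-0.174)·(1.41,-2.34) + 0.174·(2.98,-4.3) = (1.6832,-2.6810)
Perimeter = Σ |v_{i+1} − v_i|:
  edge 1→2: √(-0.2055² + 2.2812²) = 2.2905 (running 2.2905)
  edge 2→3: √(-1.6677² + 1.3517²) = 2.1467 (running 4.4372)
  edge 3→4: √(-3.4307² + -1.2306²) = 3.6447 (running 8.0819)
  edge 4→5: √(-2.3131² + -1.9706²) = 3.0387 (running 11.1207)
  edge 5→6: √(0.7913² + -1.5431²) = 1.7342 (running 12.8549)
  edge 6→7: √(2.4810² + -3.2824²) = 4.1145 (running 16.9694)
  edge 7→8: √(3.3328² + 1.6318²) = 3.7109 (running 20.6803)
  edge 8→1: √(1.0119² + 2.7619²) = 2.9414 (running 23.6217)
Perimeter = 23.6217

Perimeter at t=0.174: 23.6217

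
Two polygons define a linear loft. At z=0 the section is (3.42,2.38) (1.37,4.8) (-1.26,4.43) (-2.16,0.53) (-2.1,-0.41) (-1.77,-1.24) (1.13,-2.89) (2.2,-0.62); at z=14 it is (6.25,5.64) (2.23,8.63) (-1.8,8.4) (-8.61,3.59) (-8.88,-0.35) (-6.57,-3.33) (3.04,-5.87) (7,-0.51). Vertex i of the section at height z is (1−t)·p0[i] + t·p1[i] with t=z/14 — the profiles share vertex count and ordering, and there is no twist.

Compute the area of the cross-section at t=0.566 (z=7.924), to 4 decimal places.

Cross-section at t=0.566: each vertex is (1-t)·p0[i] + t·p1[i].
  v1: (1-0.566)·(3.42,2.38) + 0.566·(6.25,5.64) = (5.0218,4.2252)
  v2: (1-0.566)·(1.37,4.8) + 0.566·(2.23,8.63) = (1.8568,6.9678)
  v3: (1-0.566)·(-1.26,4.43) + 0.566·(-1.8,8.4) = (-1.5656,6.6770)
  v4: (1-0.566)·(-2.16,0.53) + 0.566·(-8.61,3.59) = (-5.8107,2.2620)
  v5: (1-0.566)·(-2.1,-0.41) + 0.566·(-8.88,-0.35) = (-5.9375,-0.3760)
  v6: (1-0.566)·(-1.77,-1.24) + 0.566·(-6.57,-3.33) = (-4.4868,-2.4229)
  v7: (1-0.566)·(1.13,-2.89) + 0.566·(3.04,-5.87) = (2.2111,-4.5767)
  v8: (1-0.566)·(2.2,-0.62) + 0.566·(7,-0.51) = (4.9168,-0.5577)
Shoelace sum Σ(x_i·y_{i+1} − x_{i+1}·y_i):
  i=1: 5.0218·6.9678 − 1.8568·4.2252 = +27.1456 (running +27.1456)
  i=2: 1.8568·6.6770 − -1.5656·6.9678 = +23.3067 (running +50.4522)
  i=3: -1.5656·2.2620 − -5.8107·6.6770 = +35.2567 (running +85.7090)
  i=4: -5.8107·-0.3760 − -5.9375·2.2620 = +15.6154 (running +101.3244)
  i=5: -5.9375·-2.4229 − -4.4868·-0.3760 = +12.6989 (running +114.0233)
  i=6: -4.4868·-4.5767 − 2.2111·-2.4229 = +25.8919 (running +139.9152)
  i=7: 2.2111·-0.5577 − 4.9168·-4.5767 = +21.2694 (running +161.1846)
  i=8: 4.9168·4.2252 − 5.0218·-0.5577 = +23.5751 (running +184.7597)
Area = |Σ|/2 = |184.7597|/2 = 92.3799

Area at t=0.566: 92.3799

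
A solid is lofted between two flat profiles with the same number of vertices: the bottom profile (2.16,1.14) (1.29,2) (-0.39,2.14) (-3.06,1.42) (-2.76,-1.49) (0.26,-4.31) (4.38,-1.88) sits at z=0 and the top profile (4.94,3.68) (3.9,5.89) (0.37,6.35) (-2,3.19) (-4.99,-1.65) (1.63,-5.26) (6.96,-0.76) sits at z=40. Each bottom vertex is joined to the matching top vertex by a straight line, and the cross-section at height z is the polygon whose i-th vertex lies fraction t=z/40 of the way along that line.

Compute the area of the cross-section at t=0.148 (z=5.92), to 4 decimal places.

Cross-section at t=0.148: each vertex is (1-t)·p0[i] + t·p1[i].
  v1: (1-0.148)·(2.16,1.14) + 0.148·(4.94,3.68) = (2.5714,1.5159)
  v2: (1-0.148)·(1.29,2) + 0.148·(3.9,5.89) = (1.6763,2.5757)
  v3: (1-0.148)·(-0.39,2.14) + 0.148·(0.37,6.35) = (-0.2775,2.7631)
  v4: (1-0.148)·(-3.06,1.42) + 0.148·(-2,3.19) = (-2.9031,1.6820)
  v5: (1-0.148)·(-2.76,-1.49) + 0.148·(-4.99,-1.65) = (-3.0900,-1.5137)
  v6: (1-0.148)·(0.26,-4.31) + 0.148·(1.63,-5.26) = (0.4628,-4.4506)
  v7: (1-0.148)·(4.38,-1.88) + 0.148·(6.96,-0.76) = (4.7618,-1.7142)
Shoelace sum Σ(x_i·y_{i+1} − x_{i+1}·y_i):
  i=1: 2.5714·2.5757 − 1.6763·1.5159 = +4.0822 (running +4.0822)
  i=2: 1.6763·2.7631 − -0.2775·2.5757 = +5.3465 (running +9.4287)
  i=3: -0.2775·1.6820 − -2.9031·2.7631 = +7.5548 (running +16.9835)
  i=4: -2.9031·-1.5137 − -3.0900·1.6820 = +9.5917 (running +26.5752)
  i=5: -3.0900·-4.4506 − 0.4628·-1.5137 = +14.4530 (running +41.0282)
  i=6: 0.4628·-1.7142 − 4.7618·-4.4506 = +20.3998 (running +61.4280)
  i=7: 4.7618·1.5159 − 2.5714·-1.7142 = +11.6266 (running +73.0546)
Area = |Σ|/2 = |73.0546|/2 = 36.5273

Area at t=0.148: 36.5273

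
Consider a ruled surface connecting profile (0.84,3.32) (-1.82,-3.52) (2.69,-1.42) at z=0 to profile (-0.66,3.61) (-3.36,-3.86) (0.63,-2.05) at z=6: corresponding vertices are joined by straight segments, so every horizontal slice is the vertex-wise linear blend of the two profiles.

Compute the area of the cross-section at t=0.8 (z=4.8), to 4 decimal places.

Cross-section at t=0.8: each vertex is (1-t)·p0[i] + t·p1[i].
  v1: (1-0.8)·(0.84,3.32) + 0.8·(-0.66,3.61) = (-0.3600,3.5520)
  v2: (1-0.8)·(-1.82,-3.52) + 0.8·(-3.36,-3.86) = (-3.0520,-3.7920)
  v3: (1-0.8)·(2.69,-1.42) + 0.8·(0.63,-2.05) = (1.0420,-1.9240)
Shoelace sum Σ(x_i·y_{i+1} − x_{i+1}·y_i):
  i=1: -0.3600·-3.7920 − -3.0520·3.5520 = +12.2058 (running +12.2058)
  i=2: -3.0520·-1.9240 − 1.0420·-3.7920 = +9.8233 (running +22.0291)
  i=3: 1.0420·3.5520 − -0.3600·-1.9240 = +3.0085 (running +25.0377)
Area = |Σ|/2 = |25.0377|/2 = 12.5188

Area at t=0.8: 12.5188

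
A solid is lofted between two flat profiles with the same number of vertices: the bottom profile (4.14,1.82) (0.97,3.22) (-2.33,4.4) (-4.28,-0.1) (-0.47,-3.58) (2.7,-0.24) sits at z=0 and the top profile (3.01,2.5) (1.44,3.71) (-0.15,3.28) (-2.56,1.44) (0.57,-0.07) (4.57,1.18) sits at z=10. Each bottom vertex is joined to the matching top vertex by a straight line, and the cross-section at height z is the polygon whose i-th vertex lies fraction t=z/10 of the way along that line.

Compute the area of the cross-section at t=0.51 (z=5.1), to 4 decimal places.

Cross-section at t=0.51: each vertex is (1-t)·p0[i] + t·p1[i].
  v1: (1-0.51)·(4.14,1.82) + 0.51·(3.01,2.5) = (3.5637,2.1668)
  v2: (1-0.51)·(0.97,3.22) + 0.51·(1.44,3.71) = (1.2097,3.4699)
  v3: (1-0.51)·(-2.33,4.4) + 0.51·(-0.15,3.28) = (-1.2182,3.8288)
  v4: (1-0.51)·(-4.28,-0.1) + 0.51·(-2.56,1.44) = (-3.4028,0.6854)
  v5: (1-0.51)·(-0.47,-3.58) + 0.51·(0.57,-0.07) = (0.0604,-1.7899)
  v6: (1-0.51)·(2.7,-0.24) + 0.51·(4.57,1.18) = (3.6537,0.4842)
Shoelace sum Σ(x_i·y_{i+1} − x_{i+1}·y_i):
  i=1: 3.5637·3.4699 − 1.2097·2.1668 = +9.7445 (running +9.7445)
  i=2: 1.2097·3.8288 − -1.2182·3.4699 = +8.8587 (running +18.6032)
  i=3: -1.2182·0.6854 − -3.4028·3.8288 = +12.1937 (running +30.7969)
  i=4: -3.4028·-1.7899 − 0.0604·0.6854 = +6.0493 (running +36.8462)
  i=5: 0.0604·0.4842 − 3.6537·-1.7899 = +6.5690 (running +43.4152)
  i=6: 3.6537·2.1668 − 3.5637·0.4842 = +6.1913 (running +49.6065)
Area = |Σ|/2 = |49.6065|/2 = 24.8032

Area at t=0.51: 24.8032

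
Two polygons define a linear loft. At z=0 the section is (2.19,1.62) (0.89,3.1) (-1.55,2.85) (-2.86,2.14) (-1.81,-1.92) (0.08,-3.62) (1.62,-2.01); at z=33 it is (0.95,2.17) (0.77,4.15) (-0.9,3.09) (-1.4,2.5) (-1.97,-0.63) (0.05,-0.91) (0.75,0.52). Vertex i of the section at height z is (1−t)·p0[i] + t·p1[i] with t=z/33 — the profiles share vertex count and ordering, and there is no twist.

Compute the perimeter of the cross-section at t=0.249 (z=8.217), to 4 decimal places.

Cross-section at t=0.249: each vertex is (1-t)·p0[i] + t·p1[i].
  v1: (1-0.249)·(2.19,1.62) + 0.249·(0.95,2.17) = (1.8812,1.7570)
  v2: (1-0.249)·(0.89,3.1) + 0.249·(0.77,4.15) = (0.8601,3.3615)
  v3: (1-0.249)·(-1.55,2.85) + 0.249·(-0.9,3.09) = (-1.3881,2.9098)
  v4: (1-0.249)·(-2.86,2.14) + 0.249·(-1.4,2.5) = (-2.4965,2.2296)
  v5: (1-0.249)·(-1.81,-1.92) + 0.249·(-1.97,-0.63) = (-1.8498,-1.5988)
  v6: (1-0.249)·(0.08,-3.62) + 0.249·(0.05,-0.91) = (0.0725,-2.9452)
  v7: (1-0.249)·(1.62,-2.01) + 0.249·(0.75,0.52) = (1.4034,-1.3800)
Perimeter = Σ |v_{i+1} − v_i|:
  edge 1→2: √(-1.0211² + 1.6045²) = 1.9019 (running 1.9019)
  edge 2→3: √(-2.2483² + -0.4517²) = 2.2932 (running 4.1951)
  edge 3→4: √(-1.1083² + -0.6801²) = 1.3004 (running 5.4954)
  edge 4→5: √(0.6466² + -3.8284²) = 3.8827 (running 9.3781)
  edge 5→6: √(1.9224² + -1.3464²) = 2.3470 (running 11.7251)
  edge 6→7: √(1.3308² + 1.5652²) = 2.0545 (running 13.7795)
  edge 7→1: √(0.4779² + 3.1370²) = 3.1732 (running 16.9527)
Perimeter = 16.9527

Perimeter at t=0.249: 16.9527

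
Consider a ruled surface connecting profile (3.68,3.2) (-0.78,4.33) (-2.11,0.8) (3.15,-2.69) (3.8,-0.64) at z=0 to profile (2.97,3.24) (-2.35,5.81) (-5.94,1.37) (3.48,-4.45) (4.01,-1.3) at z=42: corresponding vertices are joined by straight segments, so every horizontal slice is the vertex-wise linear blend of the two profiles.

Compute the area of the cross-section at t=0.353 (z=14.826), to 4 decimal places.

Area at t=0.353: 35.0040

Cross-section at t=0.353: each vertex is (1-t)·p0[i] + t·p1[i].
  v1: (1-0.353)·(3.68,3.2) + 0.353·(2.97,3.24) = (3.4294,3.2141)
  v2: (1-0.353)·(-0.78,4.33) + 0.353·(-2.35,5.81) = (-1.3342,4.8524)
  v3: (1-0.353)·(-2.11,0.8) + 0.353·(-5.94,1.37) = (-3.4620,1.0012)
  v4: (1-0.353)·(3.15,-2.69) + 0.353·(3.48,-4.45) = (3.2665,-3.3113)
  v5: (1-0.353)·(3.8,-0.64) + 0.353·(4.01,-1.3) = (3.8741,-0.8730)
Shoelace sum Σ(x_i·y_{i+1} − x_{i+1}·y_i):
  i=1: 3.4294·4.8524 − -1.3342·3.2141 = +20.9291 (running +20.9291)
  i=2: -1.3342·1.0012 − -3.4620·4.8524 = +15.4633 (running +36.3924)
  i=3: -3.4620·-3.3113 − 3.2665·1.0012 = +8.1932 (running +44.5856)
  i=4: 3.2665·-0.8730 − 3.8741·-3.3113 = +9.9767 (running +54.5623)
  i=5: 3.8741·3.2141 − 3.4294·-0.8730 = +15.4457 (running +70.0080)
Area = |Σ|/2 = |70.0080|/2 = 35.0040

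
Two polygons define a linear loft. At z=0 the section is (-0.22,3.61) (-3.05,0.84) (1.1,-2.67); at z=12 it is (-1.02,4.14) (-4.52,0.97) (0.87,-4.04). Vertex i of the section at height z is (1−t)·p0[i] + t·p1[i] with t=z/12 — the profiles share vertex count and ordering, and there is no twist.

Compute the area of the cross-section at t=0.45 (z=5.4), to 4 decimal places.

Area at t=0.45: 13.4970

Cross-section at t=0.45: each vertex is (1-t)·p0[i] + t·p1[i].
  v1: (1-0.45)·(-0.22,3.61) + 0.45·(-1.02,4.14) = (-0.5800,3.8485)
  v2: (1-0.45)·(-3.05,0.84) + 0.45·(-4.52,0.97) = (-3.7115,0.8985)
  v3: (1-0.45)·(1.1,-2.67) + 0.45·(0.87,-4.04) = (0.9965,-3.2865)
Shoelace sum Σ(x_i·y_{i+1} − x_{i+1}·y_i):
  i=1: -0.5800·0.8985 − -3.7115·3.8485 = +13.7626 (running +13.7626)
  i=2: -3.7115·-3.2865 − 0.9965·0.8985 = +11.3025 (running +25.0651)
  i=3: 0.9965·3.8485 − -0.5800·-3.2865 = +1.9289 (running +26.9939)
Area = |Σ|/2 = |26.9939|/2 = 13.4970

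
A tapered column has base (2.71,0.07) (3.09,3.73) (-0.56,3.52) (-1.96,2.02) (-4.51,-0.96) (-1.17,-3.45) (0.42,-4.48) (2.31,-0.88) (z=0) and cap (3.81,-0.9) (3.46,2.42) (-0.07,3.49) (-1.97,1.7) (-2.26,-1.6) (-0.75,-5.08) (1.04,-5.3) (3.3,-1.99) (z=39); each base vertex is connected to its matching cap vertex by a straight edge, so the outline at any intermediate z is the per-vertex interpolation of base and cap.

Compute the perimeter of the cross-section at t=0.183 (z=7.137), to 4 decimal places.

Perimeter at t=0.183: 24.0865

Cross-section at t=0.183: each vertex is (1-t)·p0[i] + t·p1[i].
  v1: (1-0.183)·(2.71,0.07) + 0.183·(3.81,-0.9) = (2.9113,-0.1075)
  v2: (1-0.183)·(3.09,3.73) + 0.183·(3.46,2.42) = (3.1577,3.4903)
  v3: (1-0.183)·(-0.56,3.52) + 0.183·(-0.07,3.49) = (-0.4703,3.5145)
  v4: (1-0.183)·(-1.96,2.02) + 0.183·(-1.97,1.7) = (-1.9618,1.9614)
  v5: (1-0.183)·(-4.51,-0.96) + 0.183·(-2.26,-1.6) = (-4.0982,-1.0771)
  v6: (1-0.183)·(-1.17,-3.45) + 0.183·(-0.75,-5.08) = (-1.0931,-3.7483)
  v7: (1-0.183)·(0.42,-4.48) + 0.183·(1.04,-5.3) = (0.5335,-4.6301)
  v8: (1-0.183)·(2.31,-0.88) + 0.183·(3.3,-1.99) = (2.4912,-1.0831)
Perimeter = Σ |v_{i+1} − v_i|:
  edge 1→2: √(0.2464² + 3.5978²) = 3.6062 (running 3.6062)
  edge 2→3: √(-3.6280² + 0.0242²) = 3.6281 (running 7.2343)
  edge 3→4: √(-1.4915² + -1.5531²) = 2.1533 (running 9.3876)
  edge 4→5: √(-2.1364² + -3.0386²) = 3.7144 (running 13.1021)
  edge 5→6: √(3.0051² + -2.6712²) = 4.0207 (running 17.1227)
  edge 6→7: √(1.6266² + -0.8818²) = 1.8502 (running 18.9730)
  edge 7→8: √(1.9577² + 3.5469²) = 4.0513 (running 23.0243)
  edge 8→1: √(0.4201² + 0.9756²) = 1.0622 (running 24.0865)
Perimeter = 24.0865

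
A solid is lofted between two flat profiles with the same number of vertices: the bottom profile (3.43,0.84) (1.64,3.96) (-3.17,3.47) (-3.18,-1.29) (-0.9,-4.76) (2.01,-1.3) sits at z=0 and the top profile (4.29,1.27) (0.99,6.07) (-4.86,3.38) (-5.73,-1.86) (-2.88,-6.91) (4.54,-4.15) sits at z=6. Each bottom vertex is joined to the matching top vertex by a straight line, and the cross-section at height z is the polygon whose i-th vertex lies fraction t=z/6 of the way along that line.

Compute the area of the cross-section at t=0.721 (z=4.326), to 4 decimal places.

Area at t=0.721: 75.5786

Cross-section at t=0.721: each vertex is (1-t)·p0[i] + t·p1[i].
  v1: (1-0.721)·(3.43,0.84) + 0.721·(4.29,1.27) = (4.0501,1.1500)
  v2: (1-0.721)·(1.64,3.96) + 0.721·(0.99,6.07) = (1.1713,5.4813)
  v3: (1-0.721)·(-3.17,3.47) + 0.721·(-4.86,3.38) = (-4.3885,3.4051)
  v4: (1-0.721)·(-3.18,-1.29) + 0.721·(-5.73,-1.86) = (-5.0186,-1.7010)
  v5: (1-0.721)·(-0.9,-4.76) + 0.721·(-2.88,-6.91) = (-2.3276,-6.3102)
  v6: (1-0.721)·(2.01,-1.3) + 0.721·(4.54,-4.15) = (3.8341,-3.3548)
Shoelace sum Σ(x_i·y_{i+1} − x_{i+1}·y_i):
  i=1: 4.0501·5.4813 − 1.1713·1.1500 = +20.8525 (running +20.8525)
  i=2: 1.1713·3.4051 − -4.3885·5.4813 = +28.0432 (running +48.8958)
  i=3: -4.3885·-1.7010 − -5.0186·3.4051 = +24.5534 (running +73.4492)
  i=4: -5.0186·-6.3102 − -2.3276·-1.7010 = +27.7087 (running +101.1579)
  i=5: -2.3276·-3.3548 − 3.8341·-6.3102 = +32.0026 (running +133.1605)
  i=6: 3.8341·1.1500 − 4.0501·-3.3548 = +17.9967 (running +151.1572)
Area = |Σ|/2 = |151.1572|/2 = 75.5786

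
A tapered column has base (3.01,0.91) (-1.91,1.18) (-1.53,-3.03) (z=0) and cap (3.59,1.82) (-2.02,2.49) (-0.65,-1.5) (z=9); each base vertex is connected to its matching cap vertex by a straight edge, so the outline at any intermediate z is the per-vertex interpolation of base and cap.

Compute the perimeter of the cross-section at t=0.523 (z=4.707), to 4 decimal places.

Cross-section at t=0.523: each vertex is (1-t)·p0[i] + t·p1[i].
  v1: (1-0.523)·(3.01,0.91) + 0.523·(3.59,1.82) = (3.3133,1.3859)
  v2: (1-0.523)·(-1.91,1.18) + 0.523·(-2.02,2.49) = (-1.9675,1.8651)
  v3: (1-0.523)·(-1.53,-3.03) + 0.523·(-0.65,-1.5) = (-1.0698,-2.2298)
Perimeter = Σ |v_{i+1} − v_i|:
  edge 1→2: √(-5.2809² + 0.4792²) = 5.3026 (running 5.3026)
  edge 2→3: √(0.8978² + -4.0949²) = 4.1922 (running 9.4948)
  edge 3→1: √(4.3831² + 3.6157²) = 5.6820 (running 15.1768)
Perimeter = 15.1768

Perimeter at t=0.523: 15.1768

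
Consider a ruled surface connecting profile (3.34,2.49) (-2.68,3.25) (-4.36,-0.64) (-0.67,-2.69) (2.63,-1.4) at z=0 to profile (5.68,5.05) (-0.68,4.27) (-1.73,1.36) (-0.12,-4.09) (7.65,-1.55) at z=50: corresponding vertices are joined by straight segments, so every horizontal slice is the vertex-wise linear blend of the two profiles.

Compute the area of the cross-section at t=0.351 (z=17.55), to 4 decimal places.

Cross-section at t=0.351: each vertex is (1-t)·p0[i] + t·p1[i].
  v1: (1-0.351)·(3.34,2.49) + 0.351·(5.68,5.05) = (4.1613,3.3886)
  v2: (1-0.351)·(-2.68,3.25) + 0.351·(-0.68,4.27) = (-1.9780,3.6080)
  v3: (1-0.351)·(-4.36,-0.64) + 0.351·(-1.73,1.36) = (-3.4369,0.0620)
  v4: (1-0.351)·(-0.67,-2.69) + 0.351·(-0.12,-4.09) = (-0.4770,-3.1814)
  v5: (1-0.351)·(2.63,-1.4) + 0.351·(7.65,-1.55) = (4.3920,-1.4526)
Shoelace sum Σ(x_i·y_{i+1} − x_{i+1}·y_i):
  i=1: 4.1613·3.6080 − -1.9780·3.3886 = +21.7168 (running +21.7168)
  i=2: -1.9780·0.0620 − -3.4369·3.6080 = +12.2777 (running +33.9944)
  i=3: -3.4369·-3.1814 − -0.4770·0.0620 = +10.9636 (running +44.9581)
  i=4: -0.4770·-1.4526 − 4.3920·-3.1814 = +14.6656 (running +59.6237)
  i=5: 4.3920·3.3886 − 4.1613·-1.4526 = +20.9276 (running +80.5513)
Area = |Σ|/2 = |80.5513|/2 = 40.2756

Area at t=0.351: 40.2756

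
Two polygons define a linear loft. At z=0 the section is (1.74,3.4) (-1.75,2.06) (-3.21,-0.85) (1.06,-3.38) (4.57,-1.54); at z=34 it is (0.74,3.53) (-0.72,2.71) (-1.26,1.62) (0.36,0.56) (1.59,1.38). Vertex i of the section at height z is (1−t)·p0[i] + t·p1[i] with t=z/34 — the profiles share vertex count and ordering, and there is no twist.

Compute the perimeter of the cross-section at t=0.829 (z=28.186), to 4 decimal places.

Cross-section at t=0.829: each vertex is (1-t)·p0[i] + t·p1[i].
  v1: (1-0.829)·(1.74,3.4) + 0.829·(0.74,3.53) = (0.9110,3.5078)
  v2: (1-0.829)·(-1.75,2.06) + 0.829·(-0.72,2.71) = (-0.8961,2.5989)
  v3: (1-0.829)·(-3.21,-0.85) + 0.829·(-1.26,1.62) = (-1.5935,1.1976)
  v4: (1-0.829)·(1.06,-3.38) + 0.829·(0.36,0.56) = (0.4797,-0.1137)
  v5: (1-0.829)·(4.57,-1.54) + 0.829·(1.59,1.38) = (2.0996,0.8807)
Perimeter = Σ |v_{i+1} − v_i|:
  edge 1→2: √(-1.8071² + -0.9089²) = 2.0228 (running 2.0228)
  edge 2→3: √(-0.6973² + -1.4012²) = 1.5651 (running 3.5880)
  edge 3→4: √(2.0732² + -1.3114²) = 2.4531 (running 6.0411)
  edge 4→5: √(1.6199² + 0.9944²) = 1.9008 (running 7.9418)
  edge 5→1: √(-1.1886² + 2.6271²) = 2.8835 (running 10.8253)
Perimeter = 10.8253

Perimeter at t=0.829: 10.8253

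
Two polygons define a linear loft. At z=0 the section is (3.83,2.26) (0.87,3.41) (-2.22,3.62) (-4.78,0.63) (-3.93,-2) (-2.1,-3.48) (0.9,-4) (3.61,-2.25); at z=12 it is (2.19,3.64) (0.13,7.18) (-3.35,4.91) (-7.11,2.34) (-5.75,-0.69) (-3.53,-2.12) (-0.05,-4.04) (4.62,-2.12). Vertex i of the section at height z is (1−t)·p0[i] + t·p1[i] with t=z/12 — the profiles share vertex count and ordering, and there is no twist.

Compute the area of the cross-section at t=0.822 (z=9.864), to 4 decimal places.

Area at t=0.822: 70.2330

Cross-section at t=0.822: each vertex is (1-t)·p0[i] + t·p1[i].
  v1: (1-0.822)·(3.83,2.26) + 0.822·(2.19,3.64) = (2.4819,3.3944)
  v2: (1-0.822)·(0.87,3.41) + 0.822·(0.13,7.18) = (0.2617,6.5089)
  v3: (1-0.822)·(-2.22,3.62) + 0.822·(-3.35,4.91) = (-3.1489,4.6804)
  v4: (1-0.822)·(-4.78,0.63) + 0.822·(-7.11,2.34) = (-6.6953,2.0356)
  v5: (1-0.822)·(-3.93,-2) + 0.822·(-5.75,-0.69) = (-5.4260,-0.9232)
  v6: (1-0.822)·(-2.1,-3.48) + 0.822·(-3.53,-2.12) = (-3.2755,-2.3621)
  v7: (1-0.822)·(0.9,-4) + 0.822·(-0.05,-4.04) = (0.1191,-4.0329)
  v8: (1-0.822)·(3.61,-2.25) + 0.822·(4.62,-2.12) = (4.4402,-2.1431)
Shoelace sum Σ(x_i·y_{i+1} − x_{i+1}·y_i):
  i=1: 2.4819·6.5089 − 0.2617·3.3944 = +15.2663 (running +15.2663)
  i=2: 0.2617·4.6804 − -3.1489·6.5089 = +21.7207 (running +36.9870)
  i=3: -3.1489·2.0356 − -6.6953·4.6804 = +24.9265 (running +61.9135)
  i=4: -6.6953·-0.9232 − -5.4260·2.0356 = +17.2263 (running +79.1398)
  i=5: -5.4260·-2.3621 − -3.2755·-0.9232 = +9.7929 (running +88.9327)
  i=6: -3.2755·-4.0329 − 0.1191·-2.3621 = +13.4909 (running +102.4235)
  i=7: 0.1191·-2.1431 − 4.4402·-4.0329 = +17.6516 (running +120.0751)
  i=8: 4.4402·3.3944 − 2.4819·-2.1431 = +20.3908 (running +140.4659)
Area = |Σ|/2 = |140.4659|/2 = 70.2330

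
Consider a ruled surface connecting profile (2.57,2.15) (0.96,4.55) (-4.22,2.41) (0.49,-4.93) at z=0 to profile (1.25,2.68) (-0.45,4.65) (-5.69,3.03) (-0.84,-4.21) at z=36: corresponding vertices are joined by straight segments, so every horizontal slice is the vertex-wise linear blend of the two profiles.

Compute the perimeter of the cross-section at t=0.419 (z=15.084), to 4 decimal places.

Perimeter at t=0.419: 24.3352

Cross-section at t=0.419: each vertex is (1-t)·p0[i] + t·p1[i].
  v1: (1-0.419)·(2.57,2.15) + 0.419·(1.25,2.68) = (2.0169,2.3721)
  v2: (1-0.419)·(0.96,4.55) + 0.419·(-0.45,4.65) = (0.3692,4.5919)
  v3: (1-0.419)·(-4.22,2.41) + 0.419·(-5.69,3.03) = (-4.8359,2.6698)
  v4: (1-0.419)·(0.49,-4.93) + 0.419·(-0.84,-4.21) = (-0.0673,-4.6283)
Perimeter = Σ |v_{i+1} − v_i|:
  edge 1→2: √(-1.6477² + 2.2198²) = 2.7645 (running 2.7645)
  edge 2→3: √(-5.2051² + -1.9221²) = 5.5487 (running 8.3132)
  edge 3→4: √(4.7687² + -7.2981²) = 8.7179 (running 17.0312)
  edge 4→1: √(2.0842² + 7.0004²) = 7.3041 (running 24.3352)
Perimeter = 24.3352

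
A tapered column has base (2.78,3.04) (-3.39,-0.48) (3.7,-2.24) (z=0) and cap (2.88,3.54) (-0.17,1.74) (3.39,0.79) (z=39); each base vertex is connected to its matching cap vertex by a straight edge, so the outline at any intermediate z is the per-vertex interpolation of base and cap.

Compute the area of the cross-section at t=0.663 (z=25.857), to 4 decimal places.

Cross-section at t=0.663: each vertex is (1-t)·p0[i] + t·p1[i].
  v1: (1-0.663)·(2.78,3.04) + 0.663·(2.88,3.54) = (2.8463,3.3715)
  v2: (1-0.663)·(-3.39,-0.48) + 0.663·(-0.17,1.74) = (-1.2551,0.9919)
  v3: (1-0.663)·(3.7,-2.24) + 0.663·(3.39,0.79) = (3.4945,-0.2311)
Shoelace sum Σ(x_i·y_{i+1} − x_{i+1}·y_i):
  i=1: 2.8463·0.9919 − -1.2551·3.3715 = +7.0548 (running +7.0548)
  i=2: -1.2551·-0.2311 − 3.4945·0.9919 = -3.1759 (running +3.8789)
  i=3: 3.4945·3.3715 − 2.8463·-0.2311 = +12.4394 (running +16.3183)
Area = |Σ|/2 = |16.3183|/2 = 8.1592

Area at t=0.663: 8.1592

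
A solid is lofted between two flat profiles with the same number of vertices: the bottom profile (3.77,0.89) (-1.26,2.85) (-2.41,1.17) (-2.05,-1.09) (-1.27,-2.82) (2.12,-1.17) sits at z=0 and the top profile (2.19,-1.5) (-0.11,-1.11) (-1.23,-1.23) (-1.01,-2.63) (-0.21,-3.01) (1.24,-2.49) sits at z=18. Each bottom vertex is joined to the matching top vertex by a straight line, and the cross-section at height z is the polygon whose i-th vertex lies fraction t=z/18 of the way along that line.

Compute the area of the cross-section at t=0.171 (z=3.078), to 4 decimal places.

Cross-section at t=0.171: each vertex is (1-t)·p0[i] + t·p1[i].
  v1: (1-0.171)·(3.77,0.89) + 0.171·(2.19,-1.5) = (3.4998,0.4813)
  v2: (1-0.171)·(-1.26,2.85) + 0.171·(-0.11,-1.11) = (-1.0634,2.1728)
  v3: (1-0.171)·(-2.41,1.17) + 0.171·(-1.23,-1.23) = (-2.2082,0.7596)
  v4: (1-0.171)·(-2.05,-1.09) + 0.171·(-1.01,-2.63) = (-1.8722,-1.3533)
  v5: (1-0.171)·(-1.27,-2.82) + 0.171·(-0.21,-3.01) = (-1.0887,-2.8525)
  v6: (1-0.171)·(2.12,-1.17) + 0.171·(1.24,-2.49) = (1.9695,-1.3957)
Shoelace sum Σ(x_i·y_{i+1} − x_{i+1}·y_i):
  i=1: 3.4998·2.1728 − -1.0634·0.4813 = +8.1163 (running +8.1163)
  i=2: -1.0634·0.7596 − -2.2082·2.1728 = +3.9904 (running +12.1067)
  i=3: -2.2082·-1.3533 − -1.8722·0.7596 = +4.4106 (running +16.5173)
  i=4: -1.8722·-2.8525 − -1.0887·-1.3533 = +3.8669 (running +20.3842)
  i=5: -1.0887·-1.3957 − 1.9695·-2.8525 = +7.1376 (running +27.5218)
  i=6: 1.9695·0.4813 − 3.4998·-1.3957 = +5.8327 (running +33.3545)
Area = |Σ|/2 = |33.3545|/2 = 16.6773

Area at t=0.171: 16.6773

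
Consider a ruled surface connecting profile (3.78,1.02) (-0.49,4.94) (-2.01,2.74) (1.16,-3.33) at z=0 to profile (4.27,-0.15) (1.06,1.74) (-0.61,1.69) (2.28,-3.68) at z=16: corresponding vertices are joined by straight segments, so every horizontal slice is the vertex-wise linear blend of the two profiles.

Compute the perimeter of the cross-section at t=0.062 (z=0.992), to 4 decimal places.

Perimeter at t=0.062: 20.0499

Cross-section at t=0.062: each vertex is (1-t)·p0[i] + t·p1[i].
  v1: (1-0.062)·(3.78,1.02) + 0.062·(4.27,-0.15) = (3.8104,0.9475)
  v2: (1-0.062)·(-0.49,4.94) + 0.062·(1.06,1.74) = (-0.3939,4.7416)
  v3: (1-0.062)·(-2.01,2.74) + 0.062·(-0.61,1.69) = (-1.9232,2.6749)
  v4: (1-0.062)·(1.16,-3.33) + 0.062·(2.28,-3.68) = (1.2294,-3.3517)
Perimeter = Σ |v_{i+1} − v_i|:
  edge 1→2: √(-4.2043² + 3.7941²) = 5.6632 (running 5.6632)
  edge 2→3: √(-1.5293² + -2.0667²) = 2.5710 (running 8.2342)
  edge 3→4: √(3.1526² + -6.0266²) = 6.8014 (running 15.0356)
  edge 4→1: √(2.5809² + 4.2992²) = 5.0144 (running 20.0499)
Perimeter = 20.0499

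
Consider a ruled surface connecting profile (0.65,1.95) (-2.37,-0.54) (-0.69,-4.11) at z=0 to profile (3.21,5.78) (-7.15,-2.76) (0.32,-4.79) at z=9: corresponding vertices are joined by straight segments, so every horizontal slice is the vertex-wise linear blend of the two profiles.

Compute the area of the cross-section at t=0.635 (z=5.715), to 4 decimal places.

Area at t=0.635: 26.9133

Cross-section at t=0.635: each vertex is (1-t)·p0[i] + t·p1[i].
  v1: (1-0.635)·(0.65,1.95) + 0.635·(3.21,5.78) = (2.2756,4.3821)
  v2: (1-0.635)·(-2.37,-0.54) + 0.635·(-7.15,-2.76) = (-5.4053,-1.9497)
  v3: (1-0.635)·(-0.69,-4.11) + 0.635·(0.32,-4.79) = (-0.0486,-4.5418)
Shoelace sum Σ(x_i·y_{i+1} − x_{i+1}·y_i):
  i=1: 2.2756·-1.9497 − -5.4053·4.3821 = +19.2496 (running +19.2496)
  i=2: -5.4053·-4.5418 − -0.0486·-1.9497 = +24.4549 (running +43.7045)
  i=3: -0.0486·4.3821 − 2.2756·-4.5418 = +10.1221 (running +53.8266)
Area = |Σ|/2 = |53.8266|/2 = 26.9133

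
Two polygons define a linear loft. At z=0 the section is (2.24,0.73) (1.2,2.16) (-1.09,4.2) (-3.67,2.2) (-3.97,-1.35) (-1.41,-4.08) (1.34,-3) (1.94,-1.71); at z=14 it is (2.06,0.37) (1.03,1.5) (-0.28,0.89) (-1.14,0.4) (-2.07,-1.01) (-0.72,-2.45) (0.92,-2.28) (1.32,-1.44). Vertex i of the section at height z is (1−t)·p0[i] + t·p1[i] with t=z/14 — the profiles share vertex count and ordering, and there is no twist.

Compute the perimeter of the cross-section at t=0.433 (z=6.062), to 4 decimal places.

Perimeter at t=0.433: 17.4706

Cross-section at t=0.433: each vertex is (1-t)·p0[i] + t·p1[i].
  v1: (1-0.433)·(2.24,0.73) + 0.433·(2.06,0.37) = (2.1621,0.5741)
  v2: (1-0.433)·(1.2,2.16) + 0.433·(1.03,1.5) = (1.1264,1.8742)
  v3: (1-0.433)·(-1.09,4.2) + 0.433·(-0.28,0.89) = (-0.7393,2.7668)
  v4: (1-0.433)·(-3.67,2.2) + 0.433·(-1.14,0.4) = (-2.5745,1.4206)
  v5: (1-0.433)·(-3.97,-1.35) + 0.433·(-2.07,-1.01) = (-3.1473,-1.2028)
  v6: (1-0.433)·(-1.41,-4.08) + 0.433·(-0.72,-2.45) = (-1.1112,-3.3742)
  v7: (1-0.433)·(1.34,-3) + 0.433·(0.92,-2.28) = (1.1581,-2.6882)
  v8: (1-0.433)·(1.94,-1.71) + 0.433·(1.32,-1.44) = (1.6715,-1.5931)
Perimeter = Σ |v_{i+1} − v_i|:
  edge 1→2: √(-1.0357² + 1.3001²) = 1.6622 (running 1.6622)
  edge 2→3: √(-1.8657² + 0.8925²) = 2.0682 (running 3.7304)
  edge 3→4: √(-1.8352² + -1.3462²) = 2.2760 (running 6.0064)
  edge 4→5: √(-0.5728² + -2.6234²) = 2.6852 (running 8.6916)
  edge 5→6: √(2.0361² + -2.1714²) = 2.9767 (running 11.6683)
  edge 6→7: √(2.2694² + 0.6860²) = 2.3708 (running 14.0390)
  edge 7→8: √(0.5134² + 1.0951²) = 1.2095 (running 15.2486)
  edge 8→1: √(0.4905² + 2.1672²) = 2.2220 (running 17.4706)
Perimeter = 17.4706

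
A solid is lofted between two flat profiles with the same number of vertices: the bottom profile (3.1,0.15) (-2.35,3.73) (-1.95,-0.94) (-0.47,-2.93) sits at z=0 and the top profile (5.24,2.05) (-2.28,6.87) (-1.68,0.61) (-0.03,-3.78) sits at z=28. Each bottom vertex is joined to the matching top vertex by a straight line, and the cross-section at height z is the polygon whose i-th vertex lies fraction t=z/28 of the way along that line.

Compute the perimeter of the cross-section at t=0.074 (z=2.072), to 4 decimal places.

Perimeter at t=0.074: 19.0802

Cross-section at t=0.074: each vertex is (1-t)·p0[i] + t·p1[i].
  v1: (1-0.074)·(3.1,0.15) + 0.074·(5.24,2.05) = (3.2584,0.2906)
  v2: (1-0.074)·(-2.35,3.73) + 0.074·(-2.28,6.87) = (-2.3448,3.9624)
  v3: (1-0.074)·(-1.95,-0.94) + 0.074·(-1.68,0.61) = (-1.9300,-0.8253)
  v4: (1-0.074)·(-0.47,-2.93) + 0.074·(-0.03,-3.78) = (-0.4374,-2.9929)
Perimeter = Σ |v_{i+1} − v_i|:
  edge 1→2: √(-5.6032² + 3.6718²) = 6.6991 (running 6.6991)
  edge 2→3: √(0.4148² + -4.7877²) = 4.8056 (running 11.5047)
  edge 3→4: √(1.4926² + -2.1676²) = 2.6318 (running 14.1364)
  edge 4→1: √(3.6958² + 3.2835²) = 4.9437 (running 19.0802)
Perimeter = 19.0802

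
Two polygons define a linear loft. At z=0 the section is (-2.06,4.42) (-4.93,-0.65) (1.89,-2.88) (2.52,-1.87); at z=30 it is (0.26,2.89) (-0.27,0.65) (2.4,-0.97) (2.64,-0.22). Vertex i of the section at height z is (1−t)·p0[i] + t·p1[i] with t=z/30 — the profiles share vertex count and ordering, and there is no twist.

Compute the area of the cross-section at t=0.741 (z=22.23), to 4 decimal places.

Area at t=0.741: 8.4528

Cross-section at t=0.741: each vertex is (1-t)·p0[i] + t·p1[i].
  v1: (1-0.741)·(-2.06,4.42) + 0.741·(0.26,2.89) = (-0.3409,3.2863)
  v2: (1-0.741)·(-4.93,-0.65) + 0.741·(-0.27,0.65) = (-1.4769,0.3133)
  v3: (1-0.741)·(1.89,-2.88) + 0.741·(2.4,-0.97) = (2.2679,-1.4647)
  v4: (1-0.741)·(2.52,-1.87) + 0.741·(2.64,-0.22) = (2.6089,-0.6474)
Shoelace sum Σ(x_i·y_{i+1} − x_{i+1}·y_i):
  i=1: -0.3409·0.3133 − -1.4769·3.2863 = +4.7468 (running +4.7468)
  i=2: -1.4769·-1.4647 − 2.2679·0.3133 = +1.4527 (running +6.1995)
  i=3: 2.2679·-0.6474 − 2.6089·-1.4647 = +2.3531 (running +8.5527)
  i=4: 2.6089·3.2863 − -0.3409·-0.6474 = +8.3529 (running +16.9056)
Area = |Σ|/2 = |16.9056|/2 = 8.4528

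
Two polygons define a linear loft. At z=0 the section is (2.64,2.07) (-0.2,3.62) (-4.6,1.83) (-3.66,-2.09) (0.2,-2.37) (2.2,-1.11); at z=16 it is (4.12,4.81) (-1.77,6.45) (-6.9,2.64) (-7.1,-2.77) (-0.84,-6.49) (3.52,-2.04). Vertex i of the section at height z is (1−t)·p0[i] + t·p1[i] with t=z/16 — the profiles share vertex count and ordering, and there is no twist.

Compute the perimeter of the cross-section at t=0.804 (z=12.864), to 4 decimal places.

Perimeter at t=0.804: 34.8565

Cross-section at t=0.804: each vertex is (1-t)·p0[i] + t·p1[i].
  v1: (1-0.804)·(2.64,2.07) + 0.804·(4.12,4.81) = (3.8299,4.2730)
  v2: (1-0.804)·(-0.2,3.62) + 0.804·(-1.77,6.45) = (-1.4623,5.8953)
  v3: (1-0.804)·(-4.6,1.83) + 0.804·(-6.9,2.64) = (-6.4492,2.4812)
  v4: (1-0.804)·(-3.66,-2.09) + 0.804·(-7.1,-2.77) = (-6.4258,-2.6367)
  v5: (1-0.804)·(0.2,-2.37) + 0.804·(-0.84,-6.49) = (-0.6362,-5.6825)
  v6: (1-0.804)·(2.2,-1.11) + 0.804·(3.52,-2.04) = (3.2613,-1.8577)
Perimeter = Σ |v_{i+1} − v_i|:
  edge 1→2: √(-5.2922² + 1.6224²) = 5.5353 (running 5.5353)
  edge 2→3: √(-4.9869² + -3.4141²) = 6.0436 (running 11.5789)
  edge 3→4: √(0.0234² + -5.1180²) = 5.1180 (running 16.6969)
  edge 4→5: √(5.7896² + -3.0458²) = 6.5419 (running 23.2388)
  edge 5→6: √(3.8974² + 3.8248²) = 5.4607 (running 28.6995)
  edge 6→1: √(0.5686² + 6.1307²) = 6.1570 (running 34.8565)
Perimeter = 34.8565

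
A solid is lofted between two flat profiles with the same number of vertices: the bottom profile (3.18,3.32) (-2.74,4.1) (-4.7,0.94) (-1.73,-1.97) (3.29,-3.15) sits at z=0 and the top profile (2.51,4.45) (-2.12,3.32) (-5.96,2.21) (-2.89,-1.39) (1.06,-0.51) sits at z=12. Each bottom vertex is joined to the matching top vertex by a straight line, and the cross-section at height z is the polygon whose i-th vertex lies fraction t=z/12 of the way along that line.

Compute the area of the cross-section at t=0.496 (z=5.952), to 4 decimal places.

Cross-section at t=0.496: each vertex is (1-t)·p0[i] + t·p1[i].
  v1: (1-0.496)·(3.18,3.32) + 0.496·(2.51,4.45) = (2.8477,3.8805)
  v2: (1-0.496)·(-2.74,4.1) + 0.496·(-2.12,3.32) = (-2.4325,3.7131)
  v3: (1-0.496)·(-4.7,0.94) + 0.496·(-5.96,2.21) = (-5.3250,1.5699)
  v4: (1-0.496)·(-1.73,-1.97) + 0.496·(-2.89,-1.39) = (-2.3054,-1.6823)
  v5: (1-0.496)·(3.29,-3.15) + 0.496·(1.06,-0.51) = (2.1839,-1.8406)
Shoelace sum Σ(x_i·y_{i+1} − x_{i+1}·y_i):
  i=1: 2.8477·3.7131 − -2.4325·3.8805 = +20.0130 (running +20.0130)
  i=2: -2.4325·1.5699 − -5.3250·3.7131 = +15.9534 (running +35.9664)
  i=3: -5.3250·-1.6823 − -2.3054·1.5699 = +12.5775 (running +48.5439)
  i=4: -2.3054·-1.8406 − 2.1839·-1.6823 = +7.9172 (running +56.4611)
  i=5: 2.1839·3.8805 − 2.8477·-1.8406 = +13.7160 (running +70.1771)
Area = |Σ|/2 = |70.1771|/2 = 35.0885

Area at t=0.496: 35.0885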